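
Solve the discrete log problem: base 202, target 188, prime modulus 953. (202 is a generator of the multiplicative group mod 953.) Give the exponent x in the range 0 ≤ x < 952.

Baby-step giant-step with m = ceil(sqrt(952)) = 31.
Baby table (202^j mod 953 for j=0..30):
  0:1  1:202  2:778  3:864  4:129  5:327  6:297  7:908
  8:440  9:251  10:193  11:866  12:533  13:930  14:119  15:213
  16:141  17:845  18:103  19:793  20:82  21:363  22:898  23:326
  24:95  25:130  26:529  27:122  28:819  29:569  30:578
Giant step factor: 202^(-31) ≡ 706 (mod 953).
Scan 188·706^i mod 953 for i = 0, 1, …:
  i=0: 188   i=1: 261   i=2: 337   i=3: 625
  i=4: 11   i=5: 142   i=6: 187   i=7: 508
  i=8: 320   i=9: 59     …   i=27: 534
  i=28: 569
Match at i=28, j=29: x = 28·31 + 29 = 897.

897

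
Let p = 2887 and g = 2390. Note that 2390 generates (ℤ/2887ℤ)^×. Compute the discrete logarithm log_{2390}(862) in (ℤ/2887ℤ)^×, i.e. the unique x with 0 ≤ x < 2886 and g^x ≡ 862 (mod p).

81

Baby-step giant-step with m = ceil(sqrt(2886)) = 54.
Baby table (2390^j mod 2887 for j=0..53):
  0:1  1:2390  2:1614  3:428  4:922  5:799  6:1303  7:1984
  8:1306  9:493  10:374  11:1777  12:253  13:1287  14:1275  15:1465
  16:2306  17:57  18:541  19:2501  20:1300  21:588  22:2238  23:2096
  24:495  25:2267  26:2118  27:1109  28:244  29:2873  30:1184  31:500
  32:2669  33:1527  34:362  35:1967  36:1094  37:1925  38:1759  39:538
  40:1105  41:2232  42:2191  43:2359  44:2586  45:2360  46:2089  47:1087
  48:2517  49:2009  50:429  51:425  52:2413  53:1731
Giant step factor: 2390^(-54) ≡ 152 (mod 2887).
Scan 862·152^i mod 2887 for i = 0, 1, …:
  i=0: 862   i=1: 1109
Match at i=1, j=27: x = 1·54 + 27 = 81.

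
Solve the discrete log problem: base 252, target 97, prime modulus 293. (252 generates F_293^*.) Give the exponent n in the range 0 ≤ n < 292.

186

Baby-step giant-step with m = ceil(sqrt(292)) = 18.
Baby table (252^j mod 293 for j=0..17):
  0:1  1:252  2:216  3:227  4:69  5:101  6:254  7:134
  8:73  9:230  10:239  11:163  12:56  13:48  14:83  15:113
  16:55  17:89
Giant step factor: 252^(-18) ≡ 152 (mod 293).
Scan 97·152^i mod 293 for i = 0, 1, …:
  i=0: 97   i=1: 94   i=2: 224   i=3: 60
  i=4: 37   i=5: 57   i=6: 167   i=7: 186
  i=8: 144   i=9: 206   i=10: 254
Match at i=10, j=6: n = 10·18 + 6 = 186.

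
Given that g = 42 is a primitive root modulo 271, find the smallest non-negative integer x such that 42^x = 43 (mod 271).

223

Baby-step giant-step with m = ceil(sqrt(270)) = 17.
Baby table (42^j mod 271 for j=0..16):
  0:1  1:42  2:138  3:105  4:74  5:127  6:185  7:182
  8:56  9:184  10:140  11:189  12:79  13:66  14:62  15:165
  16:155
Giant step factor: 42^(-17) ≡ 226 (mod 271).
Scan 43·226^i mod 271 for i = 0, 1, …:
  i=0: 43   i=1: 233   i=2: 84   i=3: 14
  i=4: 183   i=5: 166   i=6: 118   i=7: 110
  i=8: 199   i=9: 259   i=10: 269   i=11: 90
  i=12: 15   i=13: 138
Match at i=13, j=2: x = 13·17 + 2 = 223.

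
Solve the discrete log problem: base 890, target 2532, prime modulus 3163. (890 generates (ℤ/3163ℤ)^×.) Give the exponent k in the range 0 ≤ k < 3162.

2180

Baby-step giant-step with m = ceil(sqrt(3162)) = 57.
Baby table (890^j mod 3163 for j=0..56):
  0:1  1:890  2:1350  3:2723  4:612  5:644  6:657  7:2738
  8:1310  9:1916  10:383  11:2429  12:1481  13:2282  14:334  15:3101
  16:1754  17:1701  18:1976  19:12  20:1191  21:385  22:1046  23:1018
  24:1402  25:1558  26:1226  27:3068  28:851  29:1433  30:681  31:1957
  32:2080  33:845  34:2419  35:2070  36:1434  37:1571  38:144  39:1640
  40:1457  41:3063  42:2727  43:1009  44:2881  45:2060  46:2023  47:723
  48:1381  49:1846  50:1343  51:2819  52:651  53:561  54:2699  55:1393
  56:3037
Giant step factor: 890^(-57) ≡ 1371 (mod 3163).
Scan 2532·1371^i mod 3163 for i = 0, 1, …:
  i=0: 2532   i=1: 1561   i=2: 1943   i=3: 607
  i=4: 328   i=5: 542   i=6: 2940   i=7: 1078
  i=8: 817   i=9: 405     …   i=37: 1486
  i=38: 334
Match at i=38, j=14: k = 38·57 + 14 = 2180.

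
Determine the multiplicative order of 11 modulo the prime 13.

The order of 11 must divide p − 1 = 12 = 2^2 · 3.
Divisors: 1, 2, 3, 4, 6, 12.
Check each in increasing order: 11^1 ≡ 11;  11^2 ≡ 4;  11^3 ≡ 5;  11^4 ≡ 3;  11^6 ≡ 12;  11^12 ≡ 1.
Smallest exponent giving 1 is 12.

12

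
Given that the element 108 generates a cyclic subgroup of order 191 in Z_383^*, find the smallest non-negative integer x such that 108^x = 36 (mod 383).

Baby-step giant-step with m = ceil(sqrt(191)) = 14.
Baby table (108^j mod 383 for j=0..13):
  0:1  1:108  2:174  3:25  4:19  5:137  6:242  7:92
  8:361  9:305  10:2  11:216  12:348  13:50
Giant step factor: 108^(-14) ≡ 252 (mod 383).
Scan 36·252^i mod 383 for i = 0, 1, …:
  i=0: 36   i=1: 263   i=2: 17   i=3: 71
  i=4: 274   i=5: 108
Match at i=5, j=1: x = 5·14 + 1 = 71.

71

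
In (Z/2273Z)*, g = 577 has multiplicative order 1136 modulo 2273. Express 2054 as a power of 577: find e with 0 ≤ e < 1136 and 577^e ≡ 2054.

214

Baby-step giant-step with m = ceil(sqrt(1136)) = 34.
Baby table (577^j mod 2273 for j=0..33):
  0:1  1:577  2:1071  3:1984  4:1449  5:1882  6:1693  7:1744
  8:1622  9:1691  10:590  11:1753  12:2269  13:2238  14:262  15:1156
  16:1023  17:1564  18:47  19:2116  20:331  21:55  22:2186  23:2080
  24:16  25:140  26:1225  27:2195  28:454  29:563  30:2085  31:628
  32:949  33:2053
Giant step factor: 577^(-34) ≡ 516 (mod 2273).
Scan 2054·516^i mod 2273 for i = 0, 1, …:
  i=0: 2054   i=1: 646   i=2: 1478   i=3: 1193
  i=4: 1878   i=5: 750   i=6: 590
Match at i=6, j=10: e = 6·34 + 10 = 214.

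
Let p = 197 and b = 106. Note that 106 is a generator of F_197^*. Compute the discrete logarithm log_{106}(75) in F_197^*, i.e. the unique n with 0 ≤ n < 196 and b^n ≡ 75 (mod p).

Baby-step giant-step with m = ceil(sqrt(196)) = 14.
Baby table (106^j mod 197 for j=0..13):
  0:1  1:106  2:7  3:151  4:49  5:72  6:146  7:110
  8:37  9:179  10:62  11:71  12:40  13:103
Giant step factor: 106^(-14) ≡ 19 (mod 197).
Scan 75·19^i mod 197 for i = 0, 1, …:
  i=0: 75   i=1: 46   i=2: 86   i=3: 58
  i=4: 117   i=5: 56   i=6: 79   i=7: 122
  i=8: 151
Match at i=8, j=3: n = 8·14 + 3 = 115.

115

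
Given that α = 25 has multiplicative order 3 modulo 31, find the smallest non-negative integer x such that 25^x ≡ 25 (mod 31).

Successive powers of 25 modulo 31:
  25^0=1  25^1=25
So 25^1 ≡ 25 (mod 31), giving x = 1.

1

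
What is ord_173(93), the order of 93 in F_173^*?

The order of 93 must divide p − 1 = 172 = 2^2 · 43.
Divisors: 1, 2, 4, 43, 86, 172.
Check each in increasing order: 93^1 ≡ 93;  93^2 ≡ 172;  93^4 ≡ 1.
Smallest exponent giving 1 is 4.

4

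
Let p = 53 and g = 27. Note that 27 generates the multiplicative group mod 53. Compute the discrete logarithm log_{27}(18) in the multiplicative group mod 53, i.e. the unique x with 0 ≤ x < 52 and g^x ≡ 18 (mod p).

Baby-step giant-step with m = ceil(sqrt(52)) = 8.
Baby table (27^j mod 53 for j=0..7):
  0:1  1:27  2:40  3:20  4:10  5:5  6:29  7:41
Giant step factor: 27^(-8) ≡ 44 (mod 53).
Scan 18·44^i mod 53 for i = 0, 1, …:
  i=0: 18   i=1: 50   i=2: 27
Match at i=2, j=1: x = 2·8 + 1 = 17.

17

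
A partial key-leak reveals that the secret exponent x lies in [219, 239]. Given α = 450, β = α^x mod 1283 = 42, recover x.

Compute 450^219 mod 1283 = 787, then multiply by 450 repeatedly:
  450^219=787  450^220=42
Found 42 at exponent 220.

220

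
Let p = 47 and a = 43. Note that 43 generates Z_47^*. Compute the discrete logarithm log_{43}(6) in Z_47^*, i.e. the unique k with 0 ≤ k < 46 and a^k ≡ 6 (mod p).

10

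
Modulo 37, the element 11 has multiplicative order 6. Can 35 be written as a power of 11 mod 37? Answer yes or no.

no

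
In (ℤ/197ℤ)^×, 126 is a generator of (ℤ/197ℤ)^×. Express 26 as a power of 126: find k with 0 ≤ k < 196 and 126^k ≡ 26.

Successive powers of 126 modulo 197:
  126^0=1  126^1=126  126^2=116  126^3=38  126^4=60  126^5=74
  126^6=65  126^7=113  126^8=54  126^9=106  126^10=157  126^11=82
  126^12=88  126^13=56  126^14=161  126^15=192  126^16=158  126^17=11
  126^18=7  126^19=94  126^20=24  126^21=69  126^22=26
So 126^22 ≡ 26 (mod 197), giving k = 22.

22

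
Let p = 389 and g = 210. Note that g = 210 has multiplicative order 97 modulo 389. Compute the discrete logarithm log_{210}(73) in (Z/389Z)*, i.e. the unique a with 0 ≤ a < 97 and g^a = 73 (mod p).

38

Baby-step giant-step with m = ceil(sqrt(97)) = 10.
Baby table (210^j mod 389 for j=0..9):
  0:1  1:210  2:143  3:77  4:221  5:119  6:94  7:290
  8:216  9:236
Giant step factor: 210^(-10) ≡ 223 (mod 389).
Scan 73·223^i mod 389 for i = 0, 1, …:
  i=0: 73   i=1: 330   i=2: 69   i=3: 216
Match at i=3, j=8: a = 3·10 + 8 = 38.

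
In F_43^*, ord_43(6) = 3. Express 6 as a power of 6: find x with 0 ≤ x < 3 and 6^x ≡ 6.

1

Successive powers of 6 modulo 43:
  6^0=1  6^1=6
So 6^1 ≡ 6 (mod 43), giving x = 1.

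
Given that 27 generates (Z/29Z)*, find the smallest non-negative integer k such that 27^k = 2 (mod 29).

Successive powers of 27 modulo 29:
  27^0=1  27^1=27  27^2=4  27^3=21  27^4=16  27^5=26
  27^6=6  27^7=17  27^8=24  27^9=10  27^10=9  27^11=11
  27^12=7  27^13=15  27^14=28  27^15=2
So 27^15 ≡ 2 (mod 29), giving k = 15.

15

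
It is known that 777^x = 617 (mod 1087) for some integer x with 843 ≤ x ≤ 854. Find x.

Compute 777^843 mod 1087 = 694, then multiply by 777 repeatedly:
  777^843=694  777^844=86  777^845=515  777^846=139  777^847=390
  777^848=844  777^849=327  777^850=808  777^851=617
Found 617 at exponent 851.

851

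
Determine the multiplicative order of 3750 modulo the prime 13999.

13998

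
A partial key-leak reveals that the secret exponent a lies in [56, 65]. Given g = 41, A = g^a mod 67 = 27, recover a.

Compute 41^56 mod 67 = 17, then multiply by 41 repeatedly:
  41^56=17  41^57=27
Found 27 at exponent 57.

57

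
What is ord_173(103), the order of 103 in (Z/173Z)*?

The order of 103 must divide p − 1 = 172 = 2^2 · 43.
Divisors: 1, 2, 4, 43, 86, 172.
Check each in increasing order: 103^1 ≡ 103;  103^2 ≡ 56;  103^4 ≡ 22;  103^43 ≡ 80;  103^86 ≡ 172;  103^172 ≡ 1.
Smallest exponent giving 1 is 172.

172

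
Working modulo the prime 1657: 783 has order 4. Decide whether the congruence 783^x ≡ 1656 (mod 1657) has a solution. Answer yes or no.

yes

⟨783⟩ has order 4; its elements mod 1657 are {1, 783, 874, 1656}.
1656 is in this set.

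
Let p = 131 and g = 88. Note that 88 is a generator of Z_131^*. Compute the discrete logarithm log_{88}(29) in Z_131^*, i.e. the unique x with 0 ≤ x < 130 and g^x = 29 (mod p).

Baby-step giant-step with m = ceil(sqrt(130)) = 12.
Baby table (88^j mod 131 for j=0..11):
  0:1  1:88  2:15  3:10  4:94  5:19  6:100  7:23
  8:59  9:83  10:99  11:66
Giant step factor: 88^(-12) ≡ 3 (mod 131).
Scan 29·3^i mod 131 for i = 0, 1, …:
  i=0: 29   i=1: 87   i=2: 130   i=3: 128
  i=4: 122   i=5: 104   i=6: 50   i=7: 19
Match at i=7, j=5: x = 7·12 + 5 = 89.

89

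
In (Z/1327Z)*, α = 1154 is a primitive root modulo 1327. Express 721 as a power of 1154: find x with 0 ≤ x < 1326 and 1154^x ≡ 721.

Baby-step giant-step with m = ceil(sqrt(1326)) = 37.
Baby table (1154^j mod 1327 for j=0..36):
  0:1  1:1154  2:735  3:237  4:136  5:358  6:435  7:384
  8:1245  9:916  10:772  11:471  12:791  13:1165  14:159  15:360
  16:89  17:527  18:392  19:1188  20:161  21:14  22:232  23:1001
  24:664  25:577  26:1031  27:782  28:68  29:179  30:881  31:192
  32:1286  33:458  34:386  35:899  36:1059
Giant step factor: 1154^(-37) ≡ 557 (mod 1327).
Scan 721·557^i mod 1327 for i = 0, 1, …:
  i=0: 721   i=1: 843   i=2: 1120   i=3: 150
  i=4: 1276   i=5: 787   i=6: 449   i=7: 617
  i=8: 1303   i=9: 1229     …   i=27: 90
  i=28: 1031
Match at i=28, j=26: x = 28·37 + 26 = 1062.

1062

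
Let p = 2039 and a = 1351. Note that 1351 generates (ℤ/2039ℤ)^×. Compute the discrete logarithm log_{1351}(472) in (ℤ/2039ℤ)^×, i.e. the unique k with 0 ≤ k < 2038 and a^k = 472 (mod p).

644

Baby-step giant-step with m = ceil(sqrt(2038)) = 46.
Baby table (1351^j mod 2039 for j=0..45):
  0:1  1:1351  2:296  3:252  4:1978  5:1188  6:295  7:940
  8:1682  9:936  10:356  11:1791  12:1387  13:2035  14:713  15:855
  16:1031  17:244  18:1365  19:859  20:318  21:1428  22:334  23:615
  24:992  25:569  26:16  27:1226  28:658  29:1993  30:1063  31:657
  32:642  33:767  34:405  35:703  36:1618  37:110  38:1802  39:1975
  40:1213  41:1446  42:184  43:1865  44:1450  45:1510
Giant step factor: 1351^(-46) ≡ 1395 (mod 2039).
Scan 472·1395^i mod 2039 for i = 0, 1, …:
  i=0: 472   i=1: 1882   i=2: 1197   i=3: 1913
  i=4: 1623   i=5: 795   i=6: 1848   i=7: 664
  i=8: 574   i=9: 1442     …   i=13: 1010
  i=14: 1
Match at i=14, j=0: k = 14·46 + 0 = 644.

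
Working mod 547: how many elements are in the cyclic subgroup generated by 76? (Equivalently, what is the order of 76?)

The order of 76 must divide p − 1 = 546 = 2 · 3 · 7 · 13.
Divisors: 1, 2, 3, 6, 7, 13, 14, 21, 26, 39, 42, 78, 91, 182, 273, 546.
Check each in increasing order: 76^1 ≡ 76;  76^2 ≡ 306;  76^3 ≡ 282;  76^6 ≡ 209;  76^7 ≡ 21;  76^13 ≡ 13;  76^14 ≡ 441;  76^21 ≡ 509;  76^26 ≡ 169;  76^39 ≡ 9;  76^42 ≡ 350;  76^78 ≡ 81;  76^91 ≡ 506;  76^182 ≡ 40;  76^273 ≡ 1.
Smallest exponent giving 1 is 273.

273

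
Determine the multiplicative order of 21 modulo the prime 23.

22

The order of 21 must divide p − 1 = 22 = 2 · 11.
Divisors: 1, 2, 11, 22.
Check each in increasing order: 21^1 ≡ 21;  21^2 ≡ 4;  21^11 ≡ 22;  21^22 ≡ 1.
Smallest exponent giving 1 is 22.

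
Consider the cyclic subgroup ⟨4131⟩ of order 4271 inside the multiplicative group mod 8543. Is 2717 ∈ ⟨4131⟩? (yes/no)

no

2717 ∈ ⟨4131⟩ iff 2717^4271 ≡ 1 (mod 8543), since |⟨4131⟩| = 4271.
2717^4271 mod 8543 = 8542.
Since 8542 ≠ 1, 2717 does not lie in the subgroup.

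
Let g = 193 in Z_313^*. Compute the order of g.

312

The order of 193 must divide p − 1 = 312 = 2^3 · 3 · 13.
Divisors: 1, 2, 3, 4, 6, 8, 12, 13, 24, 26, 39, 52, 78, 104, 156, 312.
Check each in increasing order: 193^1 ≡ 193;  193^2 ≡ 2;  193^3 ≡ 73;  193^4 ≡ 4;  193^6 ≡ 8;  193^8 ≡ 16;  193^12 ≡ 64;  193^13 ≡ 145;  193^24 ≡ 27;  193^26 ≡ 54;  193^39 ≡ 5;  193^52 ≡ 99;  193^78 ≡ 25;  193^104 ≡ 98;  193^156 ≡ 312;  193^312 ≡ 1.
Smallest exponent giving 1 is 312.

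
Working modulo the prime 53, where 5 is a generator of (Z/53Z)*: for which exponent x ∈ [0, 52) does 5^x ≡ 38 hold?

Baby-step giant-step with m = ceil(sqrt(52)) = 8.
Baby table (5^j mod 53 for j=0..7):
  0:1  1:5  2:25  3:19  4:42  5:51  6:43  7:3
Giant step factor: 5^(-8) ≡ 46 (mod 53).
Scan 38·46^i mod 53 for i = 0, 1, …:
  i=0: 38   i=1: 52   i=2: 7   i=3: 4
  i=4: 25
Match at i=4, j=2: x = 4·8 + 2 = 34.

34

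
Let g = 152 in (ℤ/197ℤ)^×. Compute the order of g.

196

The order of 152 must divide p − 1 = 196 = 2^2 · 7^2.
Divisors: 1, 2, 4, 7, 14, 28, 49, 98, 196.
Check each in increasing order: 152^1 ≡ 152;  152^2 ≡ 55;  152^4 ≡ 70;  152^7 ≡ 110;  152^14 ≡ 83;  152^28 ≡ 191;  152^49 ≡ 183;  152^98 ≡ 196;  152^196 ≡ 1.
Smallest exponent giving 1 is 196.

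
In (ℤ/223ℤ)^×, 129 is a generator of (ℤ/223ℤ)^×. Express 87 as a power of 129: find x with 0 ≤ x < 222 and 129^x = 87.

Baby-step giant-step with m = ceil(sqrt(222)) = 15.
Baby table (129^j mod 223 for j=0..14):
  0:1  1:129  2:139  3:91  4:143  5:161  6:30  7:79
  8:156  9:54  10:53  11:147  12:8  13:140  14:220
Giant step factor: 129^(-15) ≡ 189 (mod 223).
Scan 87·189^i mod 223 for i = 0, 1, …:
  i=0: 87   i=1: 164   i=2: 222   i=3: 34
  i=4: 182   i=5: 56   i=6: 103   i=7: 66
  i=8: 209   i=9: 30
Match at i=9, j=6: x = 9·15 + 6 = 141.

141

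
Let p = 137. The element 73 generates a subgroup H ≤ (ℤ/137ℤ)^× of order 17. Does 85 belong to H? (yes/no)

⟨73⟩ has order 17; its elements mod 137 are {1, 16, 34, 38, 50, 56, 59, 60, 72, 73, 74, 88, 115, 119, 122, 123, 133}.
85 is not in this set.

no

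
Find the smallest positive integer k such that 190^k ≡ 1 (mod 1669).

1668

The order of 190 must divide p − 1 = 1668 = 2^2 · 3 · 139.
Divisors: 1, 2, 3, 4, 6, 12, 139, 278, 417, 556, 834, 1668.
Check each in increasing order: 190^1 ≡ 190;  190^2 ≡ 1051;  190^3 ≡ 1079;  190^4 ≡ 1392;  190^6 ≡ 948;  190^12 ≡ 782;  190^139 ≡ 1152;  190^278 ≡ 249;  190^417 ≡ 1449;  190^556 ≡ 248;  190^834 ≡ 1668;  190^1668 ≡ 1.
Smallest exponent giving 1 is 1668.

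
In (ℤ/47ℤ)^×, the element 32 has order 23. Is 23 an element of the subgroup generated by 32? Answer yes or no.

no

⟨32⟩ has order 23; its elements mod 47 are {1, 2, 3, 4, 6, 7, 8, 9, 12, 14, 16, 17, 18, 21, 24, 25, 27, 28, 32, 34, 36, 37, 42}.
23 is not in this set.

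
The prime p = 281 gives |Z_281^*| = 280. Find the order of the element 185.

The order of 185 must divide p − 1 = 280 = 2^3 · 5 · 7.
Divisors: 1, 2, 4, 5, 7, 8, 10, 14, 20, 28, 35, 40, 56, 70, 140, 280.
Check each in increasing order: 185^1 ≡ 185;  185^2 ≡ 224;  185^4 ≡ 158;  185^5 ≡ 6;  185^7 ≡ 220;  185^8 ≡ 236;  185^10 ≡ 36;  185^14 ≡ 68;  185^20 ≡ 172;  185^28 ≡ 128;  185^35 ≡ 60;  185^40 ≡ 79;  185^56 ≡ 86;  185^70 ≡ 228;  185^140 ≡ 280;  185^280 ≡ 1.
Smallest exponent giving 1 is 280.

280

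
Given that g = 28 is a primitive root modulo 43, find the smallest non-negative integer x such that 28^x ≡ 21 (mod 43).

24

Baby-step giant-step with m = ceil(sqrt(42)) = 7.
Baby table (28^j mod 43 for j=0..6):
  0:1  1:28  2:10  3:22  4:14  5:5  6:11
Giant step factor: 28^(-7) ≡ 37 (mod 43).
Scan 21·37^i mod 43 for i = 0, 1, …:
  i=0: 21   i=1: 3   i=2: 25   i=3: 22
Match at i=3, j=3: x = 3·7 + 3 = 24.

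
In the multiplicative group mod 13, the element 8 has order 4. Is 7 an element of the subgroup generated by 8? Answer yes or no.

no

7 ∈ ⟨8⟩ iff 7^4 ≡ 1 (mod 13), since |⟨8⟩| = 4.
7^4 mod 13 = 9.
Since 9 ≠ 1, 7 does not lie in the subgroup.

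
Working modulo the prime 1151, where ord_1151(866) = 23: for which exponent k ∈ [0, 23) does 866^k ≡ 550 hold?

13

Successive powers of 866 modulo 1151:
  866^0=1  866^1=866  866^2=655  866^3=938  866^4=853  866^5=907
  866^6=480  866^7=169  866^8=177  866^9=199  866^10=835  866^11=282
  866^12=200  866^13=550
So 866^13 ≡ 550 (mod 1151), giving k = 13.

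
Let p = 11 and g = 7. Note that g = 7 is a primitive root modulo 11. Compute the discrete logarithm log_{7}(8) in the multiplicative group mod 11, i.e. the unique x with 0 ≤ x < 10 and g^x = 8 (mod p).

9

Successive powers of 7 modulo 11:
  7^0=1  7^1=7  7^2=5  7^3=2  7^4=3  7^5=10
  7^6=4  7^7=6  7^8=9  7^9=8
So 7^9 ≡ 8 (mod 11), giving x = 9.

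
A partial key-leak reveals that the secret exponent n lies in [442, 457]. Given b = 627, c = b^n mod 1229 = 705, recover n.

451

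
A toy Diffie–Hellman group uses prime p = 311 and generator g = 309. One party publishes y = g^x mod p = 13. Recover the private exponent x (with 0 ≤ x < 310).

60

Baby-step giant-step with m = ceil(sqrt(310)) = 18.
Baby table (309^j mod 311 for j=0..17):
  0:1  1:309  2:4  3:303  4:16  5:279  6:64  7:183
  8:256  9:110  10:91  11:129  12:53  13:205  14:212  15:198
  16:226  17:170
Giant step factor: 309^(-18) ≡ 193 (mod 311).
Scan 13·193^i mod 311 for i = 0, 1, …:
  i=0: 13   i=1: 21   i=2: 10   i=3: 64
Match at i=3, j=6: x = 3·18 + 6 = 60.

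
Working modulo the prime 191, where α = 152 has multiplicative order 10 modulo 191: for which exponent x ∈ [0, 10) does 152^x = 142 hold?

Successive powers of 152 modulo 191:
  152^0=1  152^1=152  152^2=184  152^3=82  152^4=49  152^5=190
  152^6=39  152^7=7  152^8=109  152^9=142
So 152^9 ≡ 142 (mod 191), giving x = 9.

9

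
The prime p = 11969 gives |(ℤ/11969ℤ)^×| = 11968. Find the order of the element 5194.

272

The order of 5194 must divide p − 1 = 11968 = 2^6 · 11 · 17.
Divisors: 1, 2, 4, 8, 11, 16, 17, 22, 32, 34, 44, 64, 68, 88, 136, 176, 187, 272, 352, 374, 544, 704, 748, 1088, 1496, 2992, 5984, 11968.
Check each in increasing order: 5194^1 ≡ 5194;  5194^2 ≡ 11479;  5194^4 ≡ 720;  5194^8 ≡ 3733;  5194^11 ≡ 7933;  5194^16 ≡ 3373;  5194^17 ≡ 8715;  5194^22 ≡ 11456;  5194^32 ≡ 6579;  5194^34 ≡ 7920;  5194^44 ≡ 11820;  5194^64 ≡ 3337;  5194^68 ≡ 8840;  5194^88 ≡ 10232;  5194^136 ≡ 11968;  5194^176 ≡ 981;  5194^187 ≡ 2423;  5194^272 ≡ 1.
Smallest exponent giving 1 is 272.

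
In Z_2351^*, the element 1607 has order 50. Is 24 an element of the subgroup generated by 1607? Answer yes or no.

24 ∈ ⟨1607⟩ iff 24^50 ≡ 1 (mod 2351), since |⟨1607⟩| = 50.
24^50 mod 2351 = 1800.
Since 1800 ≠ 1, 24 does not lie in the subgroup.

no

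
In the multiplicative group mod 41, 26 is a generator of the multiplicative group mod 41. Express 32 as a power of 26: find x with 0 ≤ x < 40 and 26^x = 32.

Successive powers of 26 modulo 41:
  26^0=1  26^1=26  26^2=20  26^3=28  26^4=31  26^5=27
  26^6=5  26^7=7  26^8=18  26^9=17  26^10=32
So 26^10 ≡ 32 (mod 41), giving x = 10.

10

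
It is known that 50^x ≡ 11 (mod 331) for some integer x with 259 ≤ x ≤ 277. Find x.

Compute 50^259 mod 331 = 11, then multiply by 50 repeatedly:
  50^259=11
Found 11 at exponent 259.

259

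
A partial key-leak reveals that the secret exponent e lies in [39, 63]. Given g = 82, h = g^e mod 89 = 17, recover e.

Compute 82^39 mod 89 = 19, then multiply by 82 repeatedly:
  82^39=19  82^40=45  82^41=41  82^42=69  82^43=51
  82^44=88  82^45=7  82^46=40  82^47=76  82^48=2
  82^49=75  82^50=9  82^51=26  82^52=85  82^53=28
  82^54=71  82^55=37  82^56=8  82^57=33  82^58=36
  82^59=15  82^60=73  82^61=23  82^62=17
Found 17 at exponent 62.

62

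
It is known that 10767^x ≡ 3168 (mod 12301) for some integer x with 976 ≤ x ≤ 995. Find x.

Compute 10767^976 mod 12301 = 5683, then multiply by 10767 repeatedly:
  10767^976=5683  10767^977=3687  10767^978=2602  10767^979=6357  10767^980=3055
  10767^981=311  10767^982=2665  10767^983=8123  10767^984=231  10767^985=2375
  10767^986=10147  10767^987=7568  10767^988=2832  10767^989=10266  10767^990=9537
  10767^991=8432  10767^992=5964  10767^993=3168
Found 3168 at exponent 993.

993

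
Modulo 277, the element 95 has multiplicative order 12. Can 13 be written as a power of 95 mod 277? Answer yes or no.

no

13 ∈ ⟨95⟩ iff 13^12 ≡ 1 (mod 277), since |⟨95⟩| = 12.
13^12 mod 277 = 131.
Since 131 ≠ 1, 13 does not lie in the subgroup.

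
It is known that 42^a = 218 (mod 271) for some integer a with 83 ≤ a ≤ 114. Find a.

Compute 42^83 mod 271 = 21, then multiply by 42 repeatedly:
  42^83=21  42^84=69  42^85=188  42^86=37  42^87=199
  42^88=228  42^89=91  42^90=28  42^91=92  42^92=70
  42^93=230  42^94=175  42^95=33  42^96=31  42^97=218
Found 218 at exponent 97.

97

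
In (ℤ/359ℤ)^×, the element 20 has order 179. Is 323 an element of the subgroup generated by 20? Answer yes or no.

323 ∈ ⟨20⟩ iff 323^179 ≡ 1 (mod 359), since |⟨20⟩| = 179.
323^179 mod 359 = 358.
Since 358 ≠ 1, 323 does not lie in the subgroup.

no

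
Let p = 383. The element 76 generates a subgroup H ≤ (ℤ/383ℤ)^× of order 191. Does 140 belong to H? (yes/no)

no

140 ∈ ⟨76⟩ iff 140^191 ≡ 1 (mod 383), since |⟨76⟩| = 191.
140^191 mod 383 = 382.
Since 382 ≠ 1, 140 does not lie in the subgroup.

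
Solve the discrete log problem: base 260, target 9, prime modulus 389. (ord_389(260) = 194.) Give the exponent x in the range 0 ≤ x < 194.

Baby-step giant-step with m = ceil(sqrt(194)) = 14.
Baby table (260^j mod 389 for j=0..13):
  0:1  1:260  2:303  3:202  4:5  5:133  6:348  7:232
  8:25  9:276  10:184  11:382  12:125  13:213
Giant step factor: 260^(-14) ≡ 326 (mod 389).
Scan 9·326^i mod 389 for i = 0, 1, …:
  i=0: 9   i=1: 211   i=2: 322   i=3: 331
  i=4: 153   i=5: 86   i=6: 28   i=7: 181
  i=8: 267   i=9: 295   i=10: 87   i=11: 354
  i=12: 260
Match at i=12, j=1: x = 12·14 + 1 = 169.

169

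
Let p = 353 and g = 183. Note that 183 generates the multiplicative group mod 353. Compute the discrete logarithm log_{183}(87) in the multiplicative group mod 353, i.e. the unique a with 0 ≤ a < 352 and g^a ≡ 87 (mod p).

Baby-step giant-step with m = ceil(sqrt(352)) = 19.
Baby table (183^j mod 353 for j=0..18):
  0:1  1:183  2:307  3:54  4:351  5:340  6:92  7:245
  8:4  9:26  10:169  11:216  12:345  13:301  14:15  15:274
  16:16  17:104  18:323
Giant step factor: 183^(-19) ≡ 248 (mod 353).
Scan 87·248^i mod 353 for i = 0, 1, …:
  i=0: 87   i=1: 43   i=2: 74   i=3: 349
  i=4: 67   i=5: 25   i=6: 199   i=7: 285
  i=8: 80   i=9: 72   i=10: 206   i=11: 256
  i=12: 301
Match at i=12, j=13: a = 12·19 + 13 = 241.

241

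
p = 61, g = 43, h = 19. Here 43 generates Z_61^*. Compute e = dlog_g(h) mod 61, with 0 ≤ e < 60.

2

Successive powers of 43 modulo 61:
  43^0=1  43^1=43  43^2=19
So 43^2 ≡ 19 (mod 61), giving e = 2.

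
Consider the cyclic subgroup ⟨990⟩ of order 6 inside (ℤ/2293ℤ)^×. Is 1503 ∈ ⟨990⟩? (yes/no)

no

1503 ∈ ⟨990⟩ iff 1503^6 ≡ 1 (mod 2293), since |⟨990⟩| = 6.
1503^6 mod 2293 = 1756.
Since 1756 ≠ 1, 1503 does not lie in the subgroup.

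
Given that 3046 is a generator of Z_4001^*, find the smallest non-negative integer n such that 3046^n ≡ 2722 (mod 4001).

3942

Baby-step giant-step with m = ceil(sqrt(4000)) = 64.
Baby table (3046^j mod 4001 for j=0..63):
  0:1  1:3046  2:3798  3:1817  4:1199  5:3242  6:664  7:2039
  8:1242  9:2187  10:3938  11:150  12:786  13:1558  14:482  15:3806
  16:2179  17:3576  18:1774  19:2254  20:3969  21:2553  22:2495  23:1871
  24:1642  25:282  26:2758  27:2769  28:266  29:2034  30:2016  31:3202
  32:2855  33:2157  34:580  35:2239  36:2290  37:1597  38:3247  39:3891
  40:1024  41:2325  42:180  43:143  44:3470  45:2979  46:3767  47:3415
  48:3491  49:2929  50:3505  51:1562  52:663  53:2994  54:1445  55:370
  56:2739  57:909  58:122  59:3520  60:3241  61:1619  62:2242  63:3426
Giant step factor: 3046^(-64) ≡ 3511 (mod 4001).
Scan 2722·3511^i mod 4001 for i = 0, 1, …:
  i=0: 2722   i=1: 2554   i=2: 853   i=3: 2135
  i=4: 2112   i=5: 1379   i=6: 459   i=7: 3147
  i=8: 2356   i=9: 1849     …   i=60: 3235
  i=61: 3247
Match at i=61, j=38: n = 61·64 + 38 = 3942.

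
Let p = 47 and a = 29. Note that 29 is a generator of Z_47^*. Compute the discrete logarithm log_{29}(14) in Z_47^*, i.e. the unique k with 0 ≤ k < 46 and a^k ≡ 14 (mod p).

8

Successive powers of 29 modulo 47:
  29^0=1  29^1=29  29^2=42  29^3=43  29^4=25  29^5=20
  29^6=16  29^7=41  29^8=14
So 29^8 ≡ 14 (mod 47), giving k = 8.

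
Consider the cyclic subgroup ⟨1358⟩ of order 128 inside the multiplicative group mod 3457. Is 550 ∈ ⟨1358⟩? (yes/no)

yes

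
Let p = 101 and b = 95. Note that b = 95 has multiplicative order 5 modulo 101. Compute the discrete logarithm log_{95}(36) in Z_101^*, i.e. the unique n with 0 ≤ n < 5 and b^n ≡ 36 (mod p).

2

Successive powers of 95 modulo 101:
  95^0=1  95^1=95  95^2=36
So 95^2 ≡ 36 (mod 101), giving n = 2.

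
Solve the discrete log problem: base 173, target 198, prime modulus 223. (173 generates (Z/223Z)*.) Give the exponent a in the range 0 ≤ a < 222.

Baby-step giant-step with m = ceil(sqrt(222)) = 15.
Baby table (173^j mod 223 for j=0..14):
  0:1  1:173  2:47  3:103  4:202  5:158  6:128  7:67
  8:218  9:27  10:211  11:154  12:105  13:102  14:29
Giant step factor: 173^(-15) ≡ 221 (mod 223).
Scan 198·221^i mod 223 for i = 0, 1, …:
  i=0: 198   i=1: 50   i=2: 123   i=3: 200
  i=4: 46   i=5: 131   i=6: 184   i=7: 78
  i=8: 67
Match at i=8, j=7: a = 8·15 + 7 = 127.

127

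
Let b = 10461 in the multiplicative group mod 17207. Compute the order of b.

17206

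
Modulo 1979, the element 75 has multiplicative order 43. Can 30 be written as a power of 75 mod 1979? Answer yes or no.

30 ∈ ⟨75⟩ iff 30^43 ≡ 1 (mod 1979), since |⟨75⟩| = 43.
30^43 mod 1979 = 1062.
Since 1062 ≠ 1, 30 does not lie in the subgroup.

no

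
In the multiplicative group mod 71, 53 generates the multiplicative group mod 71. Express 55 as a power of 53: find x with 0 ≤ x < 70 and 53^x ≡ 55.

33

Baby-step giant-step with m = ceil(sqrt(70)) = 9.
Baby table (53^j mod 71 for j=0..8):
  0:1  1:53  2:40  3:61  4:38  5:26  6:29  7:46
  8:24
Giant step factor: 53^(-9) ≡ 59 (mod 71).
Scan 55·59^i mod 71 for i = 0, 1, …:
  i=0: 55   i=1: 50   i=2: 39   i=3: 29
Match at i=3, j=6: x = 3·9 + 6 = 33.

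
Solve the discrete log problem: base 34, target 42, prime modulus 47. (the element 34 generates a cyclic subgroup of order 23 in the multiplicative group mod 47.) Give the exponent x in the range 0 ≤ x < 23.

21

Successive powers of 34 modulo 47:
  34^0=1  34^1=34  34^2=28  34^3=12  34^4=32  34^5=7
  34^6=3  34^7=8  34^8=37  34^9=36  34^10=2  34^11=21
  34^12=9  34^13=24  34^14=17  34^15=14  34^16=6  34^17=16
  34^18=27  34^19=25  34^20=4  34^21=42
So 34^21 ≡ 42 (mod 47), giving x = 21.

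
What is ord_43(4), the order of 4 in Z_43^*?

The order of 4 must divide p − 1 = 42 = 2 · 3 · 7.
Divisors: 1, 2, 3, 6, 7, 14, 21, 42.
Check each in increasing order: 4^1 ≡ 4;  4^2 ≡ 16;  4^3 ≡ 21;  4^6 ≡ 11;  4^7 ≡ 1.
Smallest exponent giving 1 is 7.

7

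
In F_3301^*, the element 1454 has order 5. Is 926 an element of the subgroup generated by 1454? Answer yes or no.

no

⟨1454⟩ has order 5; its elements mod 3301 are {1, 454, 1454, 1476, 3217}.
926 is not in this set.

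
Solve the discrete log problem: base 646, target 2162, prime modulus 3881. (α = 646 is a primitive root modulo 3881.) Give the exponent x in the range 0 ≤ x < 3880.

Baby-step giant-step with m = ceil(sqrt(3880)) = 63.
Baby table (646^j mod 3881 for j=0..62):
  0:1  1:646  2:2049  3:233  4:3040  5:54  6:3836  7:1978
  8:939  9:1158  10:2916  11:1451  12:2025  13:253  14:436  15:2224
  16:734  17:682  18:2019  19:258  20:3666  21:826  22:1899  23:358
  24:2289  25:33  26:1913  27:1640  28:3808  29:3295  30:1782  31:2396
  32:3178  33:3820  34:3285  35:3084  36:1311  37:848  38:587  39:2745
  40:3534  41:936  42:3101  43:650  44:752  45:667  46:91  47:571
  48:171  49:1798  50:1089  51:1033  52:3667  53:1472  54:67  55:591
  56:1448  57:87  58:1868  59:3618  60:866  61:572  62:817
Giant step factor: 646^(-63) ≡ 799 (mod 3881).
Scan 2162·799^i mod 3881 for i = 0, 1, …:
  i=0: 2162   i=1: 393   i=2: 3527   i=3: 467
  i=4: 557   i=5: 2609   i=6: 494   i=7: 2725
  i=8: 34   i=9: 3880     …   i=38: 1784
  i=39: 1089
Match at i=39, j=50: x = 39·63 + 50 = 2507.

2507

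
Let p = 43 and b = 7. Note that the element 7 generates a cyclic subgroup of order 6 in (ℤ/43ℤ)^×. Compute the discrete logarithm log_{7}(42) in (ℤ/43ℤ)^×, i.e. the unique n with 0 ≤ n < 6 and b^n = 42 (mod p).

Successive powers of 7 modulo 43:
  7^0=1  7^1=7  7^2=6  7^3=42
So 7^3 ≡ 42 (mod 43), giving n = 3.

3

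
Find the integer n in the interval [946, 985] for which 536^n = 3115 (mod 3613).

977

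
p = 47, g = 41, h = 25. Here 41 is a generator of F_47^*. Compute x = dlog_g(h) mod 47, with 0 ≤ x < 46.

Baby-step giant-step with m = ceil(sqrt(46)) = 7.
Baby table (41^j mod 47 for j=0..6):
  0:1  1:41  2:36  3:19  4:27  5:26  6:32
Giant step factor: 41^(-7) ≡ 35 (mod 47).
Scan 25·35^i mod 47 for i = 0, 1, …:
  i=0: 25   i=1: 29   i=2: 28   i=3: 40
  i=4: 37   i=5: 26
Match at i=5, j=5: x = 5·7 + 5 = 40.

40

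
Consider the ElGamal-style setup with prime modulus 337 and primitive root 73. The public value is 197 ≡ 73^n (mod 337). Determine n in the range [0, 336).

Baby-step giant-step with m = ceil(sqrt(336)) = 19.
Baby table (73^j mod 337 for j=0..18):
  0:1  1:73  2:274  3:119  4:262  5:254  6:7  7:174
  8:233  9:159  10:149  11:93  12:49  13:207  14:283  15:102
  16:32  17:314  18:6
Giant step factor: 73^(-19) ≡ 327 (mod 337).
Scan 197·327^i mod 337 for i = 0, 1, …:
  i=0: 197   i=1: 52   i=2: 154   i=3: 145
  i=4: 235   i=5: 9   i=6: 247   i=7: 226
  i=8: 99   i=9: 21   i=10: 127   i=11: 78
  i=12: 231   i=13: 49
Match at i=13, j=12: n = 13·19 + 12 = 259.

259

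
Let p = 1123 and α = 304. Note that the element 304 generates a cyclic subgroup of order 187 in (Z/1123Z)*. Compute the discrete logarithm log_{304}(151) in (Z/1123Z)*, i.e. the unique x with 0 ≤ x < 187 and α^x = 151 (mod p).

Baby-step giant-step with m = ceil(sqrt(187)) = 14.
Baby table (304^j mod 1123 for j=0..13):
  0:1  1:304  2:330  3:373  4:1092  5:683  6:1000  7:790
  8:961  9:164  10:444  11:216  12:530  13:531
Giant step factor: 304^(-14) ≡ 542 (mod 1123).
Scan 151·542^i mod 1123 for i = 0, 1, …:
  i=0: 151   i=1: 986   i=2: 987   i=3: 406
  i=4: 1067   i=5: 1092
Match at i=5, j=4: x = 5·14 + 4 = 74.

74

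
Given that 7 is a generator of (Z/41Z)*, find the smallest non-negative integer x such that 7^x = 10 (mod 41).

Successive powers of 7 modulo 41:
  7^0=1  7^1=7  7^2=8  7^3=15  7^4=23  7^5=38
  7^6=20  7^7=17  7^8=37  7^9=13  7^10=9  7^11=22
  7^12=31  7^13=12  7^14=2  7^15=14  7^16=16  7^17=30
  7^18=5  7^19=35  7^20=40  7^21=34  7^22=33  7^23=26
  7^24=18  7^25=3  7^26=21  7^27=24  7^28=4  7^29=28
  7^30=32  7^31=19  7^32=10
So 7^32 ≡ 10 (mod 41), giving x = 32.

32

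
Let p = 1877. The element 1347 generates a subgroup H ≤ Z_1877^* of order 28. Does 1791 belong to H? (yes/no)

no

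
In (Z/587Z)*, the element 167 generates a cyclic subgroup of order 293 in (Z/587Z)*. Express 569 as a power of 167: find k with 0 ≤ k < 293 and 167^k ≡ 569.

174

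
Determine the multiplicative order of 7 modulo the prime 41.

40

The order of 7 must divide p − 1 = 40 = 2^3 · 5.
Divisors: 1, 2, 4, 5, 8, 10, 20, 40.
Check each in increasing order: 7^1 ≡ 7;  7^2 ≡ 8;  7^4 ≡ 23;  7^5 ≡ 38;  7^8 ≡ 37;  7^10 ≡ 9;  7^20 ≡ 40;  7^40 ≡ 1.
Smallest exponent giving 1 is 40.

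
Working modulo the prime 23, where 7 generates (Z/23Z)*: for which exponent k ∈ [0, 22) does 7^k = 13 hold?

Successive powers of 7 modulo 23:
  7^0=1  7^1=7  7^2=3  7^3=21  7^4=9  7^5=17
  7^6=4  7^7=5  7^8=12  7^9=15  7^10=13
So 7^10 ≡ 13 (mod 23), giving k = 10.

10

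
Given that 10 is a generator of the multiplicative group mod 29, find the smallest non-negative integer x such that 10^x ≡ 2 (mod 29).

11

Successive powers of 10 modulo 29:
  10^0=1  10^1=10  10^2=13  10^3=14  10^4=24  10^5=8
  10^6=22  10^7=17  10^8=25  10^9=18  10^10=6  10^11=2
So 10^11 ≡ 2 (mod 29), giving x = 11.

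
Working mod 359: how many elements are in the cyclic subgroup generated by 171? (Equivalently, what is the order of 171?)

358

The order of 171 must divide p − 1 = 358 = 2 · 179.
Divisors: 1, 2, 179, 358.
Check each in increasing order: 171^1 ≡ 171;  171^2 ≡ 162;  171^179 ≡ 358;  171^358 ≡ 1.
Smallest exponent giving 1 is 358.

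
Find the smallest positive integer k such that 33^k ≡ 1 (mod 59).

58

The order of 33 must divide p − 1 = 58 = 2 · 29.
Divisors: 1, 2, 29, 58.
Check each in increasing order: 33^1 ≡ 33;  33^2 ≡ 27;  33^29 ≡ 58;  33^58 ≡ 1.
Smallest exponent giving 1 is 58.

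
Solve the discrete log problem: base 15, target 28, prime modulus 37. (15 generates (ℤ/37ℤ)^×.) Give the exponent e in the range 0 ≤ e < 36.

22

Successive powers of 15 modulo 37:
  15^0=1  15^1=15  15^2=3  15^3=8  15^4=9  15^5=24
  15^6=27  15^7=35  15^8=7  15^9=31  15^10=21  15^11=19
  15^12=26  15^13=20  15^14=4  15^15=23  15^16=12  15^17=32
  15^18=36  15^19=22  15^20=34  15^21=29  15^22=28
So 15^22 ≡ 28 (mod 37), giving e = 22.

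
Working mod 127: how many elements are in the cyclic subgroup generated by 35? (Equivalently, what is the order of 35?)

The order of 35 must divide p − 1 = 126 = 2 · 3^2 · 7.
Divisors: 1, 2, 3, 6, 7, 9, 14, 18, 21, 42, 63, 126.
Check each in increasing order: 35^1 ≡ 35;  35^2 ≡ 82;  35^3 ≡ 76;  35^6 ≡ 61;  35^7 ≡ 103;  35^9 ≡ 64;  35^14 ≡ 68;  35^18 ≡ 32;  35^21 ≡ 19;  35^42 ≡ 107;  35^63 ≡ 1.
Smallest exponent giving 1 is 63.

63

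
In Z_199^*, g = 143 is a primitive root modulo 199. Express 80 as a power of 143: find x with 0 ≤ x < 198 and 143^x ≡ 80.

Baby-step giant-step with m = ceil(sqrt(198)) = 15.
Baby table (143^j mod 199 for j=0..14):
  0:1  1:143  2:151  3:101  4:115  5:127  6:52  7:73
  8:91  9:78  10:10  11:37  12:117  13:15  14:155
Giant step factor: 143^(-15) ≡ 55 (mod 199).
Scan 80·55^i mod 199 for i = 0, 1, …:
  i=0: 80   i=1: 22   i=2: 16   i=3: 84
  i=4: 43   i=5: 176   i=6: 128   i=7: 75
  i=8: 145   i=9: 15
Match at i=9, j=13: x = 9·15 + 13 = 148.

148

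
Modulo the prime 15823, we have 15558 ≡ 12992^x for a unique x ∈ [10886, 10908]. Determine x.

10908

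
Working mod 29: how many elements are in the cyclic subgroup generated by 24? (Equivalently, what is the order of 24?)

7

The order of 24 must divide p − 1 = 28 = 2^2 · 7.
Divisors: 1, 2, 4, 7, 14, 28.
Check each in increasing order: 24^1 ≡ 24;  24^2 ≡ 25;  24^4 ≡ 16;  24^7 ≡ 1.
Smallest exponent giving 1 is 7.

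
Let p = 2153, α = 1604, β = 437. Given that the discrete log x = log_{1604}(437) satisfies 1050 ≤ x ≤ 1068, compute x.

Compute 1604^1050 mod 2153 = 2055, then multiply by 1604 repeatedly:
  1604^1050=2055  1604^1051=2130  1604^1052=1862  1604^1053=437
Found 437 at exponent 1053.

1053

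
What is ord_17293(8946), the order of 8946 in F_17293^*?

The order of 8946 must divide p − 1 = 17292 = 2^2 · 3 · 11 · 131.
Divisors: 1, 2, 3, 4, 6, 11, 12, 22, 33, 44, 66, 131, 132, 262, 393, 524, 786, 1441, 1572, 2882, 4323, 5764, 8646, 17292.
Check each in increasing order: 8946^1 ≡ 8946;  8946^2 ≡ 16205;  8946^3 ≡ 2711;  8946^4 ≡ 7820;  8946^6 ≡ 17289;  8946^11 ≡ 4446;  8946^12 ≡ 16;  8946^22 ≡ 1017;  8946^33 ≡ 8109;  8946^44 ≡ 14002;  8946^66 ≡ 7895;  8946^131 ≡ 7905;  8946^132 ≡ 7053;  8946^262 ≡ 9416;  8946^393 ≡ 4408;  8946^524 ≡ 17138;  8946^786 ≡ 10425;  8946^1441 ≡ 17161;  8946^1572 ≡ 11413;  8946^2882 ≡ 131;  8946^4323 ≡ 1.
Smallest exponent giving 1 is 4323.

4323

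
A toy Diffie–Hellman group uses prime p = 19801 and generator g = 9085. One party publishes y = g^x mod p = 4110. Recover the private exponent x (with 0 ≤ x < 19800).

Baby-step giant-step with m = ceil(sqrt(19800)) = 141.
Baby table (9085^j mod 19801 for j=0..140):
  0:1  1:9085  2:6657  3:6591  4:1011  5:17072  6:17688  7:10365
  8:12270  9:13121  10:2265  11:4286  12:9544  13:18462  14:12800  15:16528
  16:5897  17:12540  18:10747  19:17565  20:1766  21:5300  22:14269  23:16519
  24:3336  25:12030  26:10831  27:8466  28:6526  29:4516  30:188  31:5094
  32:4053  33:11446  34:11859  35:1774  36:18577  37:8122  38:9844  39:11424
  40:9999  41:13728  42:12182  43:5681  44:10479  45:18308  46:19581  47:1201
  48:734  49:15254  50:15192  51:6350  52:9437  53:16616  54:13337  55:4326
  56:16526  57:7528  58:19027  59:17366  60:15543  61:7224  62:9526  63:13340
  64:11780  65:16696  66:7500  67:2259  68:9179  69:9204  70:18518  71:6734
  72:13101  73:18575  74:9753  75:16331  76:18043  77:7977  78:19186  79:16408
  80:4752  81:5740  82:11867  83:15051  84:12430  85:1447  86:17932  87:9393
  88:12896  89:17444  90:11337  91:11644  92:8798  93:12994  94:16729  95:10290
  96:4129  97:8871  98:2965  99:7665  100:16209  101:18529  102:7664  103:7124
  104:11872  105:1073  106:6113  107:14601  108:3186  109:15549  110:2331  111:9866
  112:13284  113:17846  114:322  115:14623  116:5046  117:3595  118:8726  119:12307
  120:12649  121:10962  122:10541  123:7349  124:16494  125:13823  126:4013  127:4464
  128:2992  129:15348  130:17739  131:18277  132:15160  133:12645  134:14224  135:3714
  136:786  137:12450  138:4938  139:12465  140:2606
Giant step factor: 9085^(-141) ≡ 9583 (mod 19801).
Scan 4110·9583^i mod 19801 for i = 0, 1, …:
  i=0: 4110   i=1: 1941   i=2: 7464   i=3: 6300
  i=4: 19452   i=5: 1902   i=6: 9946   i=7: 10305
  i=8: 5228   i=9: 3394     …   i=108: 14430
  i=109: 12307
Match at i=109, j=119: x = 109·141 + 119 = 15488.

15488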